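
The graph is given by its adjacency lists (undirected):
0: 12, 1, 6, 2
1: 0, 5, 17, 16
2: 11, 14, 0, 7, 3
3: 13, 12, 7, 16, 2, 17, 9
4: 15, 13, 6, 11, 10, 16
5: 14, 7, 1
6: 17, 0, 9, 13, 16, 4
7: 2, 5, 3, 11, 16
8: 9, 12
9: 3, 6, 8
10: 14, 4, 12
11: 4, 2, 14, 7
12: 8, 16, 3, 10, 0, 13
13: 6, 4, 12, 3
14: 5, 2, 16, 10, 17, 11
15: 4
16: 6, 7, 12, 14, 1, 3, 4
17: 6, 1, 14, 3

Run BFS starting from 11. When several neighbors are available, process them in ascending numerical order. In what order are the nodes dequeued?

Visit 11; enqueue 2, 4, 7, 14 → queue [2, 4, 7, 14]
Visit 2; enqueue 0, 3 → queue [4, 7, 14, 0, 3]
Visit 4; enqueue 6, 10, 13, 15, 16 → queue [7, 14, 0, 3, 6, 10, 13, 15, 16]
Visit 7; enqueue 5 → queue [14, 0, 3, 6, 10, 13, 15, 16, 5]
Visit 14; enqueue 17 → queue [0, 3, 6, 10, 13, 15, 16, 5, 17]
Visit 0; enqueue 1, 12 → queue [3, 6, 10, 13, 15, 16, 5, 17, 1, 12]
Visit 3; enqueue 9 → queue [6, 10, 13, 15, 16, 5, 17, 1, 12, 9]
Visit 6 → queue [10, 13, 15, 16, 5, 17, 1, 12, 9]
Visit 10 → queue [13, 15, 16, 5, 17, 1, 12, 9]
Visit 13 → queue [15, 16, 5, 17, 1, 12, 9]
Visit 15 → queue [16, 5, 17, 1, 12, 9]
Visit 16 → queue [5, 17, 1, 12, 9]
Visit 5 → queue [17, 1, 12, 9]
Visit 17 → queue [1, 12, 9]
Visit 1 → queue [12, 9]
Visit 12; enqueue 8 → queue [9, 8]
Visit 9 → queue [8]
Visit 8 → queue []

11 2 4 7 14 0 3 6 10 13 15 16 5 17 1 12 9 8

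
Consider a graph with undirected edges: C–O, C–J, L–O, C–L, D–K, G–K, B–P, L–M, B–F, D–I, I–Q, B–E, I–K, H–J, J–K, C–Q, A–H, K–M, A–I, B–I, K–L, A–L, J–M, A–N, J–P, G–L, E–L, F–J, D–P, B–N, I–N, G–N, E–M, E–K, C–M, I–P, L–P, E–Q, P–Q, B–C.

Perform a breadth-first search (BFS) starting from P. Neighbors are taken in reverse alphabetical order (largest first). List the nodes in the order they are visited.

P Q L J I D B E C O M K G A H F N

Visit P; enqueue Q, L, J, I, D, B → queue [Q, L, J, I, D, B]
Visit Q; enqueue E, C → queue [L, J, I, D, B, E, C]
Visit L; enqueue O, M, K, G, A → queue [J, I, D, B, E, C, O, M, K, G, A]
Visit J; enqueue H, F → queue [I, D, B, E, C, O, M, K, G, A, H, F]
Visit I; enqueue N → queue [D, B, E, C, O, M, K, G, A, H, F, N]
Visit D → queue [B, E, C, O, M, K, G, A, H, F, N]
Visit B → queue [E, C, O, M, K, G, A, H, F, N]
Visit E → queue [C, O, M, K, G, A, H, F, N]
Visit C → queue [O, M, K, G, A, H, F, N]
Visit O → queue [M, K, G, A, H, F, N]
Visit M → queue [K, G, A, H, F, N]
Visit K → queue [G, A, H, F, N]
Visit G → queue [A, H, F, N]
Visit A → queue [H, F, N]
Visit H → queue [F, N]
Visit F → queue [N]
Visit N → queue []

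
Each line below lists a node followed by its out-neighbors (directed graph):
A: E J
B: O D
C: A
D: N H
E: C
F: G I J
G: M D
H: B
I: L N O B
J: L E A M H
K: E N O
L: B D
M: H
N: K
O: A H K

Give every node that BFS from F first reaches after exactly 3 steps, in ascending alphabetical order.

C, K

Level 0: F
Level 1: G, I, J
Level 2: A, B, D, E, H, L, M, N, O
Level 3: C, K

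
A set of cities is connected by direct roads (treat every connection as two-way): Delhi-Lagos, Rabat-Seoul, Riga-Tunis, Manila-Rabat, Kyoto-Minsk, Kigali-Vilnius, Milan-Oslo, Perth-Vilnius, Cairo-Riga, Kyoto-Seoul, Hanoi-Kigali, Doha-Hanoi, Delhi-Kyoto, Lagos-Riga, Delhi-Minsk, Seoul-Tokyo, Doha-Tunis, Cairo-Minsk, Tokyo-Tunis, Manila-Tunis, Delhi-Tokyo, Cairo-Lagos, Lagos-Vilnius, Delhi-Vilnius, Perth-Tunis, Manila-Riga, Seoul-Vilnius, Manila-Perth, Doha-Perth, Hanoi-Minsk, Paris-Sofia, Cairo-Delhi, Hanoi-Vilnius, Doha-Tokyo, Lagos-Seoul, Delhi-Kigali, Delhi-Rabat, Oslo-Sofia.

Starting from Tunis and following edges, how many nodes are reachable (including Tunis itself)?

16

BFS from Tunis visits: Tunis, Tokyo, Riga, Perth, Manila, Doha, Seoul, Delhi, Lagos, Cairo, Vilnius, Rabat, Hanoi, Kyoto, Minsk, Kigali
Reachable nodes: 16 of 20 total.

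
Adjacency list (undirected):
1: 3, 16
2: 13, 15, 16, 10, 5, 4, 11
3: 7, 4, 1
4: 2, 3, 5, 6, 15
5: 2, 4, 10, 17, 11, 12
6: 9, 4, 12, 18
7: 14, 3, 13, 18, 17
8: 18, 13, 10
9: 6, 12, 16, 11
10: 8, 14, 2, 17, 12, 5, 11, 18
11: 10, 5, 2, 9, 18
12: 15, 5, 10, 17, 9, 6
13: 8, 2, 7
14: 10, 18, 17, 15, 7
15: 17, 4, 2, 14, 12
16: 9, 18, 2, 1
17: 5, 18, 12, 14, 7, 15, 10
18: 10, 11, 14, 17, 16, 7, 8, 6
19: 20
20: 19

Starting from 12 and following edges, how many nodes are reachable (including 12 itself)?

18

BFS from 12 visits: 12, 15, 5, 10, 17, 9, 6, 4, 2, 14, 11, 8, 18, 7, 16, 3, 13, 1
Reachable nodes: 18 of 20 total.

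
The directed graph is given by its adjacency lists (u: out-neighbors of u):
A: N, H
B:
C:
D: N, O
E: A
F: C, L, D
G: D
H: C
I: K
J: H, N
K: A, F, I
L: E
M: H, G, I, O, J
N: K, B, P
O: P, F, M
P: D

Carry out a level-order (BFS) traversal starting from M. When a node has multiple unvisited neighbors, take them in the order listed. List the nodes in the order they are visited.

M → H → G → I → O → J → C → D → K → P → F → N → A → L → B → E

Visit M; enqueue H, G, I, O, J → queue [H, G, I, O, J]
Visit H; enqueue C → queue [G, I, O, J, C]
Visit G; enqueue D → queue [I, O, J, C, D]
Visit I; enqueue K → queue [O, J, C, D, K]
Visit O; enqueue P, F → queue [J, C, D, K, P, F]
Visit J; enqueue N → queue [C, D, K, P, F, N]
Visit C → queue [D, K, P, F, N]
Visit D → queue [K, P, F, N]
Visit K; enqueue A → queue [P, F, N, A]
Visit P → queue [F, N, A]
Visit F; enqueue L → queue [N, A, L]
Visit N; enqueue B → queue [A, L, B]
Visit A → queue [L, B]
Visit L; enqueue E → queue [B, E]
Visit B → queue [E]
Visit E → queue []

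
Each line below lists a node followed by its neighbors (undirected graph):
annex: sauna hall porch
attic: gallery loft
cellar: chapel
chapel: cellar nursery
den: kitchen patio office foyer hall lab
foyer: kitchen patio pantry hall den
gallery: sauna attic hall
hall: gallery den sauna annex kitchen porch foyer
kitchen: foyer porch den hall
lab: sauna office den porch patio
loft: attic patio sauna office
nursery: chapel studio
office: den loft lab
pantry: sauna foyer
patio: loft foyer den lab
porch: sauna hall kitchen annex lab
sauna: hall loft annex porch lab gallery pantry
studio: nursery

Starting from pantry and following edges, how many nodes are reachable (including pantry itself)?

14

BFS from pantry visits: pantry, sauna, foyer, porch, loft, lab, hall, gallery, annex, patio, kitchen, den, office, attic
Reachable nodes: 14 of 18 total.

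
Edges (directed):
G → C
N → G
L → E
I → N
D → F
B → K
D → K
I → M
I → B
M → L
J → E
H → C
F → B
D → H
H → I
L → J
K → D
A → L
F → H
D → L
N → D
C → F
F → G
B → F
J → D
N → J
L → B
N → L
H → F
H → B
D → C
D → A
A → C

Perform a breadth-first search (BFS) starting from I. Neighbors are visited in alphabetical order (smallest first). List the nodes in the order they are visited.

I → B → M → N → F → K → L → D → G → J → H → E → A → C

Visit I; enqueue B, M, N → queue [B, M, N]
Visit B; enqueue F, K → queue [M, N, F, K]
Visit M; enqueue L → queue [N, F, K, L]
Visit N; enqueue D, G, J → queue [F, K, L, D, G, J]
Visit F; enqueue H → queue [K, L, D, G, J, H]
Visit K → queue [L, D, G, J, H]
Visit L; enqueue E → queue [D, G, J, H, E]
Visit D; enqueue A, C → queue [G, J, H, E, A, C]
Visit G → queue [J, H, E, A, C]
Visit J → queue [H, E, A, C]
Visit H → queue [E, A, C]
Visit E → queue [A, C]
Visit A → queue [C]
Visit C → queue []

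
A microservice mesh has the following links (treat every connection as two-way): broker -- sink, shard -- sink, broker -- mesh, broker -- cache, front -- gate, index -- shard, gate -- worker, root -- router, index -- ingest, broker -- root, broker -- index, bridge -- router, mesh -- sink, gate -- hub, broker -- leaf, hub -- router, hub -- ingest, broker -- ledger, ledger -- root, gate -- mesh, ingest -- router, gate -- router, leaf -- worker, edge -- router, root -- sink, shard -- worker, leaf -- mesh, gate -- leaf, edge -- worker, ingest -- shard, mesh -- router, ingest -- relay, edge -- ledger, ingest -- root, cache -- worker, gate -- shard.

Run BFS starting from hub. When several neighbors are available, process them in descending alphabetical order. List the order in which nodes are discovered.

Visit hub; enqueue router, ingest, gate → queue [router, ingest, gate]
Visit router; enqueue root, mesh, edge, bridge → queue [ingest, gate, root, mesh, edge, bridge]
Visit ingest; enqueue shard, relay, index → queue [gate, root, mesh, edge, bridge, shard, relay, index]
Visit gate; enqueue worker, leaf, front → queue [root, mesh, edge, bridge, shard, relay, index, worker, leaf, front]
Visit root; enqueue sink, ledger, broker → queue [mesh, edge, bridge, shard, relay, index, worker, leaf, front, sink, ledger, broker]
Visit mesh → queue [edge, bridge, shard, relay, index, worker, leaf, front, sink, ledger, broker]
Visit edge → queue [bridge, shard, relay, index, worker, leaf, front, sink, ledger, broker]
Visit bridge → queue [shard, relay, index, worker, leaf, front, sink, ledger, broker]
Visit shard → queue [relay, index, worker, leaf, front, sink, ledger, broker]
Visit relay → queue [index, worker, leaf, front, sink, ledger, broker]
Visit index → queue [worker, leaf, front, sink, ledger, broker]
Visit worker; enqueue cache → queue [leaf, front, sink, ledger, broker, cache]
Visit leaf → queue [front, sink, ledger, broker, cache]
Visit front → queue [sink, ledger, broker, cache]
Visit sink → queue [ledger, broker, cache]
Visit ledger → queue [broker, cache]
Visit broker → queue [cache]
Visit cache → queue []

hub, router, ingest, gate, root, mesh, edge, bridge, shard, relay, index, worker, leaf, front, sink, ledger, broker, cache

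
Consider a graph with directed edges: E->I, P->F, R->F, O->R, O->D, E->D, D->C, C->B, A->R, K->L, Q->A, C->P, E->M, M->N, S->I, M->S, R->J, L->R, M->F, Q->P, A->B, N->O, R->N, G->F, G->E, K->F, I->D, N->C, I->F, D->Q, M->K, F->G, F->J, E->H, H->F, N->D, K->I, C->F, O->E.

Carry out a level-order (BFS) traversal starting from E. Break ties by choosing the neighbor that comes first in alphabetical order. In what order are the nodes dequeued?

E → D → H → I → M → C → Q → F → K → N → S → B → P → A → G → J → L → O → R

Visit E; enqueue D, H, I, M → queue [D, H, I, M]
Visit D; enqueue C, Q → queue [H, I, M, C, Q]
Visit H; enqueue F → queue [I, M, C, Q, F]
Visit I → queue [M, C, Q, F]
Visit M; enqueue K, N, S → queue [C, Q, F, K, N, S]
Visit C; enqueue B, P → queue [Q, F, K, N, S, B, P]
Visit Q; enqueue A → queue [F, K, N, S, B, P, A]
Visit F; enqueue G, J → queue [K, N, S, B, P, A, G, J]
Visit K; enqueue L → queue [N, S, B, P, A, G, J, L]
Visit N; enqueue O → queue [S, B, P, A, G, J, L, O]
Visit S → queue [B, P, A, G, J, L, O]
Visit B → queue [P, A, G, J, L, O]
Visit P → queue [A, G, J, L, O]
Visit A; enqueue R → queue [G, J, L, O, R]
Visit G → queue [J, L, O, R]
Visit J → queue [L, O, R]
Visit L → queue [O, R]
Visit O → queue [R]
Visit R → queue []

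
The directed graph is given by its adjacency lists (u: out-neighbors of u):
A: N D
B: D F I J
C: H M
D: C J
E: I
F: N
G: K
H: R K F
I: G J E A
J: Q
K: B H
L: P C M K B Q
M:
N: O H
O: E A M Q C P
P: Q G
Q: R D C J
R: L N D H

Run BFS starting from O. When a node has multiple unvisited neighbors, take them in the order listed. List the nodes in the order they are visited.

Visit O; enqueue E, A, M, Q, C, P → queue [E, A, M, Q, C, P]
Visit E; enqueue I → queue [A, M, Q, C, P, I]
Visit A; enqueue N, D → queue [M, Q, C, P, I, N, D]
Visit M → queue [Q, C, P, I, N, D]
Visit Q; enqueue R, J → queue [C, P, I, N, D, R, J]
Visit C; enqueue H → queue [P, I, N, D, R, J, H]
Visit P; enqueue G → queue [I, N, D, R, J, H, G]
Visit I → queue [N, D, R, J, H, G]
Visit N → queue [D, R, J, H, G]
Visit D → queue [R, J, H, G]
Visit R; enqueue L → queue [J, H, G, L]
Visit J → queue [H, G, L]
Visit H; enqueue K, F → queue [G, L, K, F]
Visit G → queue [L, K, F]
Visit L; enqueue B → queue [K, F, B]
Visit K → queue [F, B]
Visit F → queue [B]
Visit B → queue []

O -> E -> A -> M -> Q -> C -> P -> I -> N -> D -> R -> J -> H -> G -> L -> K -> F -> B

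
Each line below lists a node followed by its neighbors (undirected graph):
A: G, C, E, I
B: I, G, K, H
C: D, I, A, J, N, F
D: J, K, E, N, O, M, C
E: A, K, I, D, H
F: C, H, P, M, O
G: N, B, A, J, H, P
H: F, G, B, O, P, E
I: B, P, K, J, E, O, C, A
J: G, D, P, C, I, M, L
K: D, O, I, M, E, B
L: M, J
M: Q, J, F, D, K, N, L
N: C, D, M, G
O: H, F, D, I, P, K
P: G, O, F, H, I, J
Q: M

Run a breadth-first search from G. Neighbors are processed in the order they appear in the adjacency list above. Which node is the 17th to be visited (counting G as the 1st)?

Q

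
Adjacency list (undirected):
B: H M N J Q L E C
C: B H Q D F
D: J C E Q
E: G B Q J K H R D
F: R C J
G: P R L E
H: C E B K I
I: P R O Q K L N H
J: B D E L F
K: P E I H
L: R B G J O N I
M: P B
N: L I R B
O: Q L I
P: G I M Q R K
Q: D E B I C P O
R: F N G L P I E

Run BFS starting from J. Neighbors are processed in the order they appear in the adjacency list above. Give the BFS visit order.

Visit J; enqueue B, D, E, L, F → queue [B, D, E, L, F]
Visit B; enqueue H, M, N, Q, C → queue [D, E, L, F, H, M, N, Q, C]
Visit D → queue [E, L, F, H, M, N, Q, C]
Visit E; enqueue G, K, R → queue [L, F, H, M, N, Q, C, G, K, R]
Visit L; enqueue O, I → queue [F, H, M, N, Q, C, G, K, R, O, I]
Visit F → queue [H, M, N, Q, C, G, K, R, O, I]
Visit H → queue [M, N, Q, C, G, K, R, O, I]
Visit M; enqueue P → queue [N, Q, C, G, K, R, O, I, P]
Visit N → queue [Q, C, G, K, R, O, I, P]
Visit Q → queue [C, G, K, R, O, I, P]
Visit C → queue [G, K, R, O, I, P]
Visit G → queue [K, R, O, I, P]
Visit K → queue [R, O, I, P]
Visit R → queue [O, I, P]
Visit O → queue [I, P]
Visit I → queue [P]
Visit P → queue []

J -> B -> D -> E -> L -> F -> H -> M -> N -> Q -> C -> G -> K -> R -> O -> I -> P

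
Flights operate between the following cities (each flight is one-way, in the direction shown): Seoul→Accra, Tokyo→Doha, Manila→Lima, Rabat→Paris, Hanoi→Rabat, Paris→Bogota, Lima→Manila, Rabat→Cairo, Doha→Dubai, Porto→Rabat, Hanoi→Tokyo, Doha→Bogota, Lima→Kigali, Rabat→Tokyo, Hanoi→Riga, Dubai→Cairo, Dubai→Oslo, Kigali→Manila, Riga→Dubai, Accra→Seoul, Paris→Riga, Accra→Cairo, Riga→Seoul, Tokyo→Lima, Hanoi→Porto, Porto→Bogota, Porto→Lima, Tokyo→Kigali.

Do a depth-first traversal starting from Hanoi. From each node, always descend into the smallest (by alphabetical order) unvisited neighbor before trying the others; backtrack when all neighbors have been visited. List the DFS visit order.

Hanoi -> Porto -> Bogota -> Lima -> Kigali -> Manila -> Rabat -> Cairo -> Paris -> Riga -> Dubai -> Oslo -> Seoul -> Accra -> Tokyo -> Doha

Visit Hanoi
Hanoi → Porto
Porto → Bogota
Porto → Lima
Lima → Kigali
Kigali → Manila
Porto → Rabat
Rabat → Cairo
Rabat → Paris
Paris → Riga
Riga → Dubai
Dubai → Oslo
Riga → Seoul
Seoul → Accra
Rabat → Tokyo
Tokyo → Doha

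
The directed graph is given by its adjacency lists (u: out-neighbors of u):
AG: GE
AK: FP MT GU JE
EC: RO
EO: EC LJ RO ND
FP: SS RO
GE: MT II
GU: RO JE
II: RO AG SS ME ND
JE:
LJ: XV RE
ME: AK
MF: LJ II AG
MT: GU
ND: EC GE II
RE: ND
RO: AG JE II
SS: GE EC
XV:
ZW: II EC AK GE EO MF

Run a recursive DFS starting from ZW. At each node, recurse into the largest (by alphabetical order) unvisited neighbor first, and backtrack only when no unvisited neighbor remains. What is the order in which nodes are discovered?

Visit ZW
ZW → MF
MF → LJ
LJ → XV
LJ → RE
RE → ND
ND → II
II → SS
SS → GE
GE → MT
MT → GU
GU → RO
RO → JE
RO → AG
SS → EC
II → ME
ME → AK
AK → FP
ZW → EO

ZW -> MF -> LJ -> XV -> RE -> ND -> II -> SS -> GE -> MT -> GU -> RO -> JE -> AG -> EC -> ME -> AK -> FP -> EO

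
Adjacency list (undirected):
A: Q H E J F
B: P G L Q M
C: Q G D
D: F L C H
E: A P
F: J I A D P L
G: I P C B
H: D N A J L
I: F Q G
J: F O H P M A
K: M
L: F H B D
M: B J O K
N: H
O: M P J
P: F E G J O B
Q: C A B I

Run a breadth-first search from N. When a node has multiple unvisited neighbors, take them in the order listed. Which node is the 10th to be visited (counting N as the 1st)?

E

Visit N; enqueue H → queue [H]
Visit H; enqueue D, A, J, L → queue [D, A, J, L]
Visit D; enqueue F, C → queue [A, J, L, F, C]
Visit A; enqueue Q, E → queue [J, L, F, C, Q, E]
Visit J; enqueue O, P, M → queue [L, F, C, Q, E, O, P, M]
Visit L; enqueue B → queue [F, C, Q, E, O, P, M, B]
Visit F; enqueue I → queue [C, Q, E, O, P, M, B, I]
Visit C; enqueue G → queue [Q, E, O, P, M, B, I, G]
Visit Q → queue [E, O, P, M, B, I, G]
Visit E → queue [O, P, M, B, I, G]
Visit O → queue [P, M, B, I, G]
Visit P → queue [M, B, I, G]
Visit M; enqueue K → queue [B, I, G, K]
Visit B → queue [I, G, K]
Visit I → queue [G, K]
Visit G → queue [K]
Visit K → queue []

Visit order: N, H, D, A, J, L, F, C, Q, E, O, P, M, B, I, G, K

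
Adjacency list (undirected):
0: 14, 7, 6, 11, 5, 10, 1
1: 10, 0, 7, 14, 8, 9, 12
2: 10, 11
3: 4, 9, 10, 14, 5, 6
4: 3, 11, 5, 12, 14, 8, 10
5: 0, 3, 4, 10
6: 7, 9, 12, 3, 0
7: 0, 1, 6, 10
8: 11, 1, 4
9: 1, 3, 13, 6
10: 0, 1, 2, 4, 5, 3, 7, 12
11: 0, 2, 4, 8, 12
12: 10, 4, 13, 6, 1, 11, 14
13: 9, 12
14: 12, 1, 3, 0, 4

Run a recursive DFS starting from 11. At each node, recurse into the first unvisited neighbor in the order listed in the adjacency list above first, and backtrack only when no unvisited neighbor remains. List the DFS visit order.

11 -> 0 -> 14 -> 12 -> 10 -> 1 -> 7 -> 6 -> 9 -> 3 -> 4 -> 5 -> 8 -> 13 -> 2

Visit 11
11 → 0
0 → 14
14 → 12
12 → 10
10 → 1
1 → 7
7 → 6
6 → 9
9 → 3
3 → 4
4 → 5
4 → 8
9 → 13
10 → 2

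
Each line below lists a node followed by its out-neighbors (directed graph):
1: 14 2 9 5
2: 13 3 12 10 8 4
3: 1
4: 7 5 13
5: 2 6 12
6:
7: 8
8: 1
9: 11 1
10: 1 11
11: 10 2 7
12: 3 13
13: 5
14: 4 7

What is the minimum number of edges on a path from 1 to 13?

2

Level 0: 1
Level 1: 2, 5, 9, 14
Level 2: 3, 4, 6, 7, 8, 10, 11, 12, 13
13 first appears at level 2.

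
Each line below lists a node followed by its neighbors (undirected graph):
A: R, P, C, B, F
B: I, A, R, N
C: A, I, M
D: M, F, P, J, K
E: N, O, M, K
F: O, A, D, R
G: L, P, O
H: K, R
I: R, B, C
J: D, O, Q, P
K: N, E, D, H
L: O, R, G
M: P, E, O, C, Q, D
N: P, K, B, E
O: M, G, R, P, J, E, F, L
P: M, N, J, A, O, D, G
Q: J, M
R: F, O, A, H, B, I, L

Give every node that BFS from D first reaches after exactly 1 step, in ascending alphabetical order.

F, J, K, M, P

Level 0: D
Level 1: F, J, K, M, P
Level 2: A, C, E, G, H, N, O, Q, R
Level 3: B, I, L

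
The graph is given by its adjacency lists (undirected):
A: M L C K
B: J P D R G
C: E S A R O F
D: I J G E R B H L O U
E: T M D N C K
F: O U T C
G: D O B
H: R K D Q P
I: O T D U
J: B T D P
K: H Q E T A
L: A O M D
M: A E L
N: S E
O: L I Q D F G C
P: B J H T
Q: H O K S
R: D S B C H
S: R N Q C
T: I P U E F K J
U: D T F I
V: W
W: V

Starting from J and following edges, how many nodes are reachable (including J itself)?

21

BFS from J visits: J, B, D, P, T, G, R, E, H, I, L, O, U, F, K, C, S, M, N, Q, A
Reachable nodes: 21 of 23 total.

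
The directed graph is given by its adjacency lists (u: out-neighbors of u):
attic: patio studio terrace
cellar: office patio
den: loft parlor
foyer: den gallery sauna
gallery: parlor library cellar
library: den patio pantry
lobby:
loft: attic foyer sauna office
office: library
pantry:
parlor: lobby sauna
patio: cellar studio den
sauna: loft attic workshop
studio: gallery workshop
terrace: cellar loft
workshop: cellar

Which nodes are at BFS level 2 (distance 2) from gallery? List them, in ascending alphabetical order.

Level 0: gallery
Level 1: cellar, library, parlor
Level 2: den, lobby, office, pantry, patio, sauna
Level 3: attic, loft, studio, workshop
Level 4: foyer, terrace

den, lobby, office, pantry, patio, sauna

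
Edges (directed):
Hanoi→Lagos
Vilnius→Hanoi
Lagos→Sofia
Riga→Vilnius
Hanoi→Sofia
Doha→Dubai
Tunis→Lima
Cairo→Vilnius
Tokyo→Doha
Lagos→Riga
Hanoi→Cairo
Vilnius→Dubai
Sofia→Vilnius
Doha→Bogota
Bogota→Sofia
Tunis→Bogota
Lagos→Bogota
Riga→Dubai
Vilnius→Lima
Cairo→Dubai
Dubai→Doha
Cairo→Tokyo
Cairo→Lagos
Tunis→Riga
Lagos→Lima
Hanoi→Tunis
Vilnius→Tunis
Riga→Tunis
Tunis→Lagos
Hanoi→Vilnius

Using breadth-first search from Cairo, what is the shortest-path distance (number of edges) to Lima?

2

Level 0: Cairo
Level 1: Dubai, Lagos, Tokyo, Vilnius
Level 2: Bogota, Doha, Hanoi, Lima, Riga, Sofia, Tunis
Lima first appears at level 2.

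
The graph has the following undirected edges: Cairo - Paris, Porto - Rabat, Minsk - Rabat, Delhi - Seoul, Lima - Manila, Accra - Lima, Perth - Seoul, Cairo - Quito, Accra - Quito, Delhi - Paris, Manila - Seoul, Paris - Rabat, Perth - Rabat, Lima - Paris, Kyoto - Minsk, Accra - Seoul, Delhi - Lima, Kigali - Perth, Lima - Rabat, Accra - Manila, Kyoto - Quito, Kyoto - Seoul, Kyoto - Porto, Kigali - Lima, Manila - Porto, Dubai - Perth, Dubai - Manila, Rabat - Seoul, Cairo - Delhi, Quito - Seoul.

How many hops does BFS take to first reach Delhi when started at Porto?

3

Level 0: Porto
Level 1: Kyoto, Manila, Rabat
Level 2: Accra, Dubai, Lima, Minsk, Paris, Perth, Quito, Seoul
Level 3: Cairo, Delhi, Kigali
Delhi first appears at level 3.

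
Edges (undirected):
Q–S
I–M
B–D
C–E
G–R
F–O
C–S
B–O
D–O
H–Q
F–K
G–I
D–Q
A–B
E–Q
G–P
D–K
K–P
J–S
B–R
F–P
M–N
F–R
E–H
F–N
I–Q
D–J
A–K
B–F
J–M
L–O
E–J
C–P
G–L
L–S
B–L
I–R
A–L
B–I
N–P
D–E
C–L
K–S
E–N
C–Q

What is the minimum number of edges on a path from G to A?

2

Level 0: G
Level 1: I, L, P, R
Level 2: A, B, C, F, K, M, N, O, Q, S
Level 3: D, E, H, J
A first appears at level 2.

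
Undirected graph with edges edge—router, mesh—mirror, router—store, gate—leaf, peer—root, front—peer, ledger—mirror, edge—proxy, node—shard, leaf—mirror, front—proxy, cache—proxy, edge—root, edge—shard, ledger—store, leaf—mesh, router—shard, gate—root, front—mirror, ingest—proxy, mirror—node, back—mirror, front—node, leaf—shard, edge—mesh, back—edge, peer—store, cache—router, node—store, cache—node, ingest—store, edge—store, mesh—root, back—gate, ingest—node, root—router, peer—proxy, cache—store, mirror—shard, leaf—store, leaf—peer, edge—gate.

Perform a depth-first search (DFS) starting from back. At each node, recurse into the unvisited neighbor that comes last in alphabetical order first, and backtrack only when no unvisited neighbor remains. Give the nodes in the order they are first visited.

back mirror shard router store peer root mesh leaf gate edge proxy ingest node front cache ledger

Visit back
back → mirror
mirror → shard
shard → router
router → store
store → peer
peer → root
root → mesh
mesh → leaf
leaf → gate
gate → edge
edge → proxy
proxy → ingest
ingest → node
node → front
node → cache
store → ledger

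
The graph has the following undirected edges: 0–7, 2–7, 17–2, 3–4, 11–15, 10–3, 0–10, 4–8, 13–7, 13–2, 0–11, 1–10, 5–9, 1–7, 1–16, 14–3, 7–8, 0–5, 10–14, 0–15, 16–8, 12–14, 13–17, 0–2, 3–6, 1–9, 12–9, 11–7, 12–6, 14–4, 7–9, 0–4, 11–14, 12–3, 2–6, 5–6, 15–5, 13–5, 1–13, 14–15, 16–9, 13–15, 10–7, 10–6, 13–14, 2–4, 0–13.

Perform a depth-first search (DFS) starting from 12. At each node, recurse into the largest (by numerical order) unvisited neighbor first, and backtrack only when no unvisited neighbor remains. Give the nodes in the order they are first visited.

Visit 12
12 → 14
14 → 15
15 → 13
13 → 17
17 → 2
2 → 7
7 → 11
11 → 0
0 → 10
10 → 6
6 → 5
5 → 9
9 → 16
16 → 8
8 → 4
4 → 3
16 → 1

12, 14, 15, 13, 17, 2, 7, 11, 0, 10, 6, 5, 9, 16, 8, 4, 3, 1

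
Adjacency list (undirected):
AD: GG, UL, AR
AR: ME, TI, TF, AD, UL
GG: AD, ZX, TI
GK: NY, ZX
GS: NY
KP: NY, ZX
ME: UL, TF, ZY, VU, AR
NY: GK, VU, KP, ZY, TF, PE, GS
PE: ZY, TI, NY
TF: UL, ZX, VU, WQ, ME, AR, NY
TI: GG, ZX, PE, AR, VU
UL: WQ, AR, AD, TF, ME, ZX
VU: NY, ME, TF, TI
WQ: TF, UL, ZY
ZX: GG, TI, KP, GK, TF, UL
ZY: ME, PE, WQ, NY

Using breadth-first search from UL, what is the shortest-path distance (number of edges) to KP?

Level 0: UL
Level 1: AD, AR, ME, TF, WQ, ZX
Level 2: GG, GK, KP, NY, TI, VU, ZY
Level 3: GS, PE
KP first appears at level 2.

2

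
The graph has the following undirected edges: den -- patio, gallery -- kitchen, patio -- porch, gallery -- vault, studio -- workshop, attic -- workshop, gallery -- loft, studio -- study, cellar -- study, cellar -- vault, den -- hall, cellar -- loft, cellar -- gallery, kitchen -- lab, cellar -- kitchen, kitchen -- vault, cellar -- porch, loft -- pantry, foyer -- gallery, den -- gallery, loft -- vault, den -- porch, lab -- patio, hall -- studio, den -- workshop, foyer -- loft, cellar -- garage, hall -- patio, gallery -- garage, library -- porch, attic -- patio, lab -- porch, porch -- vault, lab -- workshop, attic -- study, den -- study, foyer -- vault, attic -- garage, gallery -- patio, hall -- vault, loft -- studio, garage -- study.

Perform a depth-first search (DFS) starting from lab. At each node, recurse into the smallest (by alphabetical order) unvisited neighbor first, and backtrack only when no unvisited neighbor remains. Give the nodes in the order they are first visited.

Visit lab
lab → kitchen
kitchen → cellar
cellar → gallery
gallery → den
den → hall
hall → patio
patio → attic
attic → garage
garage → study
study → studio
studio → loft
loft → foyer
foyer → vault
vault → porch
porch → library
loft → pantry
studio → workshop

lab, kitchen, cellar, gallery, den, hall, patio, attic, garage, study, studio, loft, foyer, vault, porch, library, pantry, workshop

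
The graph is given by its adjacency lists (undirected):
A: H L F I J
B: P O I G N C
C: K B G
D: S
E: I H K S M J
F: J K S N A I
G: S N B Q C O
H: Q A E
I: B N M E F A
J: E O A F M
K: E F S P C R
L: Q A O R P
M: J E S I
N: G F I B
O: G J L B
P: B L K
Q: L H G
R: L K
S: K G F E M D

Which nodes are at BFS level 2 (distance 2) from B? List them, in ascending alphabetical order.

Level 0: B
Level 1: C, G, I, N, O, P
Level 2: A, E, F, J, K, L, M, Q, S
Level 3: D, H, R

A, E, F, J, K, L, M, Q, S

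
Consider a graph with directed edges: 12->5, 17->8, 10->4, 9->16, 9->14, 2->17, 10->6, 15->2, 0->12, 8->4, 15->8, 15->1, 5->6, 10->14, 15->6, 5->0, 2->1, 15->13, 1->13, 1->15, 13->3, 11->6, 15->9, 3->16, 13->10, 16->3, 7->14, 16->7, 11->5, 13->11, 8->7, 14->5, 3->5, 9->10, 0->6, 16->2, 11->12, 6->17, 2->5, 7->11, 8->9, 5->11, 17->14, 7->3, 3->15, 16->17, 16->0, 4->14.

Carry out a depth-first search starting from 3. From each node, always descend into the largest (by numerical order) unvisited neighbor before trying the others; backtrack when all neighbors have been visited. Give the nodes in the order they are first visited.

3 → 16 → 17 → 14 → 5 → 11 → 12 → 6 → 0 → 8 → 9 → 10 → 4 → 7 → 2 → 1 → 15 → 13

Visit 3
3 → 16
16 → 17
17 → 14
14 → 5
5 → 11
11 → 12
11 → 6
5 → 0
17 → 8
8 → 9
9 → 10
10 → 4
8 → 7
16 → 2
2 → 1
1 → 15
15 → 13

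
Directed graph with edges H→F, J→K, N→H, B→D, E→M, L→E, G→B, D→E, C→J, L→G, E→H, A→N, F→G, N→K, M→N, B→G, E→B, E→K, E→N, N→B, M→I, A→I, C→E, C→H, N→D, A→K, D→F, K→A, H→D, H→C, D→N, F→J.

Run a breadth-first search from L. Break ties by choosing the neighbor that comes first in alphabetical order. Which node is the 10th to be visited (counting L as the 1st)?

Visit L; enqueue E, G → queue [E, G]
Visit E; enqueue B, H, K, M, N → queue [G, B, H, K, M, N]
Visit G → queue [B, H, K, M, N]
Visit B; enqueue D → queue [H, K, M, N, D]
Visit H; enqueue C, F → queue [K, M, N, D, C, F]
Visit K; enqueue A → queue [M, N, D, C, F, A]
Visit M; enqueue I → queue [N, D, C, F, A, I]
Visit N → queue [D, C, F, A, I]
Visit D → queue [C, F, A, I]
Visit C; enqueue J → queue [F, A, I, J]
Visit F → queue [A, I, J]
Visit A → queue [I, J]
Visit I → queue [J]
Visit J → queue []

Visit order: L, E, G, B, H, K, M, N, D, C, F, A, I, J

C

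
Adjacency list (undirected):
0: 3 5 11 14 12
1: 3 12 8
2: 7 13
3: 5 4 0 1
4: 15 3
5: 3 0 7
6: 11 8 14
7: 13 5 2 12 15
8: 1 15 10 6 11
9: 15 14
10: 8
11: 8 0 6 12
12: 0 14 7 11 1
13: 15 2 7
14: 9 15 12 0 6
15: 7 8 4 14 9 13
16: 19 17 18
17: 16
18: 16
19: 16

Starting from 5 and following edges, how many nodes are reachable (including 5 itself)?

16

BFS from 5 visits: 5, 0, 3, 7, 11, 12, 14, 1, 4, 2, 13, 15, 6, 8, 9, 10
Reachable nodes: 16 of 20 total.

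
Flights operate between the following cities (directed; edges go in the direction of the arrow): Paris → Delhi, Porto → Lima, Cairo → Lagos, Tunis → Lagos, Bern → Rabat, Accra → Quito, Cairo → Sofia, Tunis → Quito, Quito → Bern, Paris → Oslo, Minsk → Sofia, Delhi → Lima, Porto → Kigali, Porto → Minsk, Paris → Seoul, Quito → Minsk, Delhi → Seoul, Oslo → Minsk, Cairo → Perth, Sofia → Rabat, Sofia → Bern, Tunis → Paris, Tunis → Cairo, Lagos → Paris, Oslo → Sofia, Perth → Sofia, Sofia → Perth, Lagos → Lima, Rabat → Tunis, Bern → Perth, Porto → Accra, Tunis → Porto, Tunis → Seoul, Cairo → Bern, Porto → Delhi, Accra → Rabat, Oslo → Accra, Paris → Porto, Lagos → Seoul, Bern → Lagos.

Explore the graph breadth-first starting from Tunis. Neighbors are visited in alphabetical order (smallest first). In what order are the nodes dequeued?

Tunis Cairo Lagos Paris Porto Quito Seoul Bern Perth Sofia Lima Delhi Oslo Accra Kigali Minsk Rabat

Visit Tunis; enqueue Cairo, Lagos, Paris, Porto, Quito, Seoul → queue [Cairo, Lagos, Paris, Porto, Quito, Seoul]
Visit Cairo; enqueue Bern, Perth, Sofia → queue [Lagos, Paris, Porto, Quito, Seoul, Bern, Perth, Sofia]
Visit Lagos; enqueue Lima → queue [Paris, Porto, Quito, Seoul, Bern, Perth, Sofia, Lima]
Visit Paris; enqueue Delhi, Oslo → queue [Porto, Quito, Seoul, Bern, Perth, Sofia, Lima, Delhi, Oslo]
Visit Porto; enqueue Accra, Kigali, Minsk → queue [Quito, Seoul, Bern, Perth, Sofia, Lima, Delhi, Oslo, Accra, Kigali, Minsk]
Visit Quito → queue [Seoul, Bern, Perth, Sofia, Lima, Delhi, Oslo, Accra, Kigali, Minsk]
Visit Seoul → queue [Bern, Perth, Sofia, Lima, Delhi, Oslo, Accra, Kigali, Minsk]
Visit Bern; enqueue Rabat → queue [Perth, Sofia, Lima, Delhi, Oslo, Accra, Kigali, Minsk, Rabat]
Visit Perth → queue [Sofia, Lima, Delhi, Oslo, Accra, Kigali, Minsk, Rabat]
Visit Sofia → queue [Lima, Delhi, Oslo, Accra, Kigali, Minsk, Rabat]
Visit Lima → queue [Delhi, Oslo, Accra, Kigali, Minsk, Rabat]
Visit Delhi → queue [Oslo, Accra, Kigali, Minsk, Rabat]
Visit Oslo → queue [Accra, Kigali, Minsk, Rabat]
Visit Accra → queue [Kigali, Minsk, Rabat]
Visit Kigali → queue [Minsk, Rabat]
Visit Minsk → queue [Rabat]
Visit Rabat → queue []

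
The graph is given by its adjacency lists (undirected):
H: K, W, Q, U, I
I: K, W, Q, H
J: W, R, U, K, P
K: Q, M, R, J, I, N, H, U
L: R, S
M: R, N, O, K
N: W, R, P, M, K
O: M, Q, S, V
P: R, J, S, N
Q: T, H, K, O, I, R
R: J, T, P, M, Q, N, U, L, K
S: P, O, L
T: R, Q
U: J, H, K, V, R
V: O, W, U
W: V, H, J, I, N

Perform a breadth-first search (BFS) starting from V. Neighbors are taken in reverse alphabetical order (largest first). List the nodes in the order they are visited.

Visit V; enqueue W, U, O → queue [W, U, O]
Visit W; enqueue N, J, I, H → queue [U, O, N, J, I, H]
Visit U; enqueue R, K → queue [O, N, J, I, H, R, K]
Visit O; enqueue S, Q, M → queue [N, J, I, H, R, K, S, Q, M]
Visit N; enqueue P → queue [J, I, H, R, K, S, Q, M, P]
Visit J → queue [I, H, R, K, S, Q, M, P]
Visit I → queue [H, R, K, S, Q, M, P]
Visit H → queue [R, K, S, Q, M, P]
Visit R; enqueue T, L → queue [K, S, Q, M, P, T, L]
Visit K → queue [S, Q, M, P, T, L]
Visit S → queue [Q, M, P, T, L]
Visit Q → queue [M, P, T, L]
Visit M → queue [P, T, L]
Visit P → queue [T, L]
Visit T → queue [L]
Visit L → queue []

V, W, U, O, N, J, I, H, R, K, S, Q, M, P, T, L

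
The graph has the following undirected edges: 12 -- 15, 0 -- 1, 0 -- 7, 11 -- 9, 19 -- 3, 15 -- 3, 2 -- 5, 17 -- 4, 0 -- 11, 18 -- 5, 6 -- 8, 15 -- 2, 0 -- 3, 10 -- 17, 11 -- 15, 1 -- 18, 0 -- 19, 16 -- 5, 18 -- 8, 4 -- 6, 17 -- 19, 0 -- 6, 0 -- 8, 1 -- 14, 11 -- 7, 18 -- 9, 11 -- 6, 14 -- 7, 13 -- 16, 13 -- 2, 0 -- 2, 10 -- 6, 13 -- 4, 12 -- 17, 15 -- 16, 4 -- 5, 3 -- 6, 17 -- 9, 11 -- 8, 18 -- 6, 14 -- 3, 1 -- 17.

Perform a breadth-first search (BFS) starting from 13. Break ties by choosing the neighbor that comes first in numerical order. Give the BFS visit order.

13 2 4 16 0 5 15 6 17 1 3 7 8 11 19 18 12 10 9 14

Visit 13; enqueue 2, 4, 16 → queue [2, 4, 16]
Visit 2; enqueue 0, 5, 15 → queue [4, 16, 0, 5, 15]
Visit 4; enqueue 6, 17 → queue [16, 0, 5, 15, 6, 17]
Visit 16 → queue [0, 5, 15, 6, 17]
Visit 0; enqueue 1, 3, 7, 8, 11, 19 → queue [5, 15, 6, 17, 1, 3, 7, 8, 11, 19]
Visit 5; enqueue 18 → queue [15, 6, 17, 1, 3, 7, 8, 11, 19, 18]
Visit 15; enqueue 12 → queue [6, 17, 1, 3, 7, 8, 11, 19, 18, 12]
Visit 6; enqueue 10 → queue [17, 1, 3, 7, 8, 11, 19, 18, 12, 10]
Visit 17; enqueue 9 → queue [1, 3, 7, 8, 11, 19, 18, 12, 10, 9]
Visit 1; enqueue 14 → queue [3, 7, 8, 11, 19, 18, 12, 10, 9, 14]
Visit 3 → queue [7, 8, 11, 19, 18, 12, 10, 9, 14]
Visit 7 → queue [8, 11, 19, 18, 12, 10, 9, 14]
Visit 8 → queue [11, 19, 18, 12, 10, 9, 14]
Visit 11 → queue [19, 18, 12, 10, 9, 14]
Visit 19 → queue [18, 12, 10, 9, 14]
Visit 18 → queue [12, 10, 9, 14]
Visit 12 → queue [10, 9, 14]
Visit 10 → queue [9, 14]
Visit 9 → queue [14]
Visit 14 → queue []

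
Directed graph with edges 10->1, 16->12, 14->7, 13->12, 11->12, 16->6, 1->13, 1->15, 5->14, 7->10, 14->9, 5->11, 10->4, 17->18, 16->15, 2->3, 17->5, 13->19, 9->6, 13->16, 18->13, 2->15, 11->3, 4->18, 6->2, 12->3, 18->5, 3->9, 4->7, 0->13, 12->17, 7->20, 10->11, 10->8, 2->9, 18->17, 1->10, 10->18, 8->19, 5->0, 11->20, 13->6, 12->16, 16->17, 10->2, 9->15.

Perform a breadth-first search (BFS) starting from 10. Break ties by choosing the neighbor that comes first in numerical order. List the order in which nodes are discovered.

10, 1, 2, 4, 8, 11, 18, 13, 15, 3, 9, 7, 19, 12, 20, 5, 17, 6, 16, 0, 14

Visit 10; enqueue 1, 2, 4, 8, 11, 18 → queue [1, 2, 4, 8, 11, 18]
Visit 1; enqueue 13, 15 → queue [2, 4, 8, 11, 18, 13, 15]
Visit 2; enqueue 3, 9 → queue [4, 8, 11, 18, 13, 15, 3, 9]
Visit 4; enqueue 7 → queue [8, 11, 18, 13, 15, 3, 9, 7]
Visit 8; enqueue 19 → queue [11, 18, 13, 15, 3, 9, 7, 19]
Visit 11; enqueue 12, 20 → queue [18, 13, 15, 3, 9, 7, 19, 12, 20]
Visit 18; enqueue 5, 17 → queue [13, 15, 3, 9, 7, 19, 12, 20, 5, 17]
Visit 13; enqueue 6, 16 → queue [15, 3, 9, 7, 19, 12, 20, 5, 17, 6, 16]
Visit 15 → queue [3, 9, 7, 19, 12, 20, 5, 17, 6, 16]
Visit 3 → queue [9, 7, 19, 12, 20, 5, 17, 6, 16]
Visit 9 → queue [7, 19, 12, 20, 5, 17, 6, 16]
Visit 7 → queue [19, 12, 20, 5, 17, 6, 16]
Visit 19 → queue [12, 20, 5, 17, 6, 16]
Visit 12 → queue [20, 5, 17, 6, 16]
Visit 20 → queue [5, 17, 6, 16]
Visit 5; enqueue 0, 14 → queue [17, 6, 16, 0, 14]
Visit 17 → queue [6, 16, 0, 14]
Visit 6 → queue [16, 0, 14]
Visit 16 → queue [0, 14]
Visit 0 → queue [14]
Visit 14 → queue []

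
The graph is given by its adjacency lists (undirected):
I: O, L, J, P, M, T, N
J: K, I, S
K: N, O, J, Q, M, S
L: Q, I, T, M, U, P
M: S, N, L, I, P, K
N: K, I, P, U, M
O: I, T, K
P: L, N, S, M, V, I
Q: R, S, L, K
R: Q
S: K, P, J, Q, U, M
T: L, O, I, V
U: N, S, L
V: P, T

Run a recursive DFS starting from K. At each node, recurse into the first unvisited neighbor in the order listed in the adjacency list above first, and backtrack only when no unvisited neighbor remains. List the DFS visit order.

K -> N -> I -> O -> T -> L -> Q -> R -> S -> P -> M -> V -> J -> U

Visit K
K → N
N → I
I → O
O → T
T → L
L → Q
Q → R
Q → S
S → P
P → M
P → V
S → J
S → U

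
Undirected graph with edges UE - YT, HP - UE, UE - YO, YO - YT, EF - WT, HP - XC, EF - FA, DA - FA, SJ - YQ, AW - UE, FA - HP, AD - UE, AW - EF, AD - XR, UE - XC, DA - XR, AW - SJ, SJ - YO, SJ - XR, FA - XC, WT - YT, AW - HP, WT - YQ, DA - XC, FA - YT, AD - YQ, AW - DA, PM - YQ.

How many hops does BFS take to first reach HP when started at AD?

Level 0: AD
Level 1: UE, XR, YQ
Level 2: AW, DA, HP, PM, SJ, WT, XC, YO, YT
Level 3: EF, FA
HP first appears at level 2.

2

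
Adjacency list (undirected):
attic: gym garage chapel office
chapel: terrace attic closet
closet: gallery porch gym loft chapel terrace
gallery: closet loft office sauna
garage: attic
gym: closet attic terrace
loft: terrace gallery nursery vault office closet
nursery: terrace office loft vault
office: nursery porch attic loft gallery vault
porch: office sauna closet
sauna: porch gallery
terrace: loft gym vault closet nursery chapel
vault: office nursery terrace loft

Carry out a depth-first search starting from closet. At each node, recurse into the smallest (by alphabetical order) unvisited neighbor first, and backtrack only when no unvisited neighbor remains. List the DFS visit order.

Visit closet
closet → chapel
chapel → attic
attic → garage
attic → gym
gym → terrace
terrace → loft
loft → gallery
gallery → office
office → nursery
nursery → vault
office → porch
porch → sauna

closet -> chapel -> attic -> garage -> gym -> terrace -> loft -> gallery -> office -> nursery -> vault -> porch -> sauna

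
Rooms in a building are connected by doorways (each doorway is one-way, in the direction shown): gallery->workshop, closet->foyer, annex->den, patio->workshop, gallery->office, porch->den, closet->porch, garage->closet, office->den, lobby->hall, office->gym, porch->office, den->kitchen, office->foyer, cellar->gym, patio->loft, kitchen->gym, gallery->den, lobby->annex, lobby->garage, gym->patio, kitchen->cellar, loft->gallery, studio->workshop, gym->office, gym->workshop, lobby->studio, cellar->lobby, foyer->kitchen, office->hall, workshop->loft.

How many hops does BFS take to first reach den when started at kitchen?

3

Level 0: kitchen
Level 1: cellar, gym
Level 2: lobby, office, patio, workshop
Level 3: annex, den, foyer, garage, hall, loft, studio
Level 4: closet, gallery
Level 5: porch
den first appears at level 3.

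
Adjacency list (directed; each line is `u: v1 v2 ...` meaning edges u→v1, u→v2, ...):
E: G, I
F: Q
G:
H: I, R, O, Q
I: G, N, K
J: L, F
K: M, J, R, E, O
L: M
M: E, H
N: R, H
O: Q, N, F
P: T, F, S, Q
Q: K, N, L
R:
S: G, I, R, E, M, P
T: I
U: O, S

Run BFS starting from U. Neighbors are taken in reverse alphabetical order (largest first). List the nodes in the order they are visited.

U -> S -> O -> R -> P -> M -> I -> G -> E -> Q -> N -> F -> T -> H -> K -> L -> J

Visit U; enqueue S, O → queue [S, O]
Visit S; enqueue R, P, M, I, G, E → queue [O, R, P, M, I, G, E]
Visit O; enqueue Q, N, F → queue [R, P, M, I, G, E, Q, N, F]
Visit R → queue [P, M, I, G, E, Q, N, F]
Visit P; enqueue T → queue [M, I, G, E, Q, N, F, T]
Visit M; enqueue H → queue [I, G, E, Q, N, F, T, H]
Visit I; enqueue K → queue [G, E, Q, N, F, T, H, K]
Visit G → queue [E, Q, N, F, T, H, K]
Visit E → queue [Q, N, F, T, H, K]
Visit Q; enqueue L → queue [N, F, T, H, K, L]
Visit N → queue [F, T, H, K, L]
Visit F → queue [T, H, K, L]
Visit T → queue [H, K, L]
Visit H → queue [K, L]
Visit K; enqueue J → queue [L, J]
Visit L → queue [J]
Visit J → queue []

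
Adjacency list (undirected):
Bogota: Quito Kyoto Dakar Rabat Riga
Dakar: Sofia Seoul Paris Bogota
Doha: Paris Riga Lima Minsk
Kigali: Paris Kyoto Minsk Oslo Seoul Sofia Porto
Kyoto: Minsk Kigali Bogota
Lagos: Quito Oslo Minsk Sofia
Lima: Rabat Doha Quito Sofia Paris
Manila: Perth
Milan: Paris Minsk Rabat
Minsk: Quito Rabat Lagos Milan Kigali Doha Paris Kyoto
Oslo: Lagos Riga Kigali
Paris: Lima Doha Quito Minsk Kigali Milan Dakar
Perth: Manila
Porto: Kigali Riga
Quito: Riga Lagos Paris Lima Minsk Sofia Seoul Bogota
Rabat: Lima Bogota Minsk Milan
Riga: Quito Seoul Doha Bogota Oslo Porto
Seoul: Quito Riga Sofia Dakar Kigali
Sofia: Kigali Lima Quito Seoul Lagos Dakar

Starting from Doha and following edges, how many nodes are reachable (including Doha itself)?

17

BFS from Doha visits: Doha, Paris, Riga, Lima, Minsk, Quito, Kigali, Milan, Dakar, Seoul, Bogota, Oslo, Porto, Rabat, Sofia, Lagos, Kyoto
Reachable nodes: 17 of 19 total.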